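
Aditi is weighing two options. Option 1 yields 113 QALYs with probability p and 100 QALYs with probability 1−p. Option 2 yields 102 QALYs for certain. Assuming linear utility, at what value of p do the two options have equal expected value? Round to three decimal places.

p·113 + (1−p)·100 = 102
13p + 100 = 102
p = (102 − 100) / 13

p = 0.154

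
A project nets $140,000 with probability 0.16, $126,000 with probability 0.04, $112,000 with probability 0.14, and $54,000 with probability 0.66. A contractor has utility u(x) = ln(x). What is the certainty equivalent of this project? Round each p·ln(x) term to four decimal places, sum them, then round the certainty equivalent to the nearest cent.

$72,056.08

E[u] = 0.16·ln(140000) + 0.04·ln(126000) + 0.14·ln(112000) + 0.66·ln(54000) = 1.8959 + 0.4698 + 1.6277 + 7.1918 = 11.1852
CE = e^11.1852 ≈ 72056.08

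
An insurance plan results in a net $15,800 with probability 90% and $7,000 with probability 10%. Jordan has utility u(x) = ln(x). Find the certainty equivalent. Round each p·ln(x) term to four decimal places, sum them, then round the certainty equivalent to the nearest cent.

$14,565.34

E[u] = 0.9·ln(15800) + 0.1·ln(7000) = 8.7010 + 0.8854 = 9.5864
CE = e^9.5864 ≈ 14565.34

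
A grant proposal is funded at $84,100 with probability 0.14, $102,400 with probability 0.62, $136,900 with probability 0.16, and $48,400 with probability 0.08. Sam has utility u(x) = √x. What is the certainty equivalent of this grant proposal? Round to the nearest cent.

$99,729.64

E[u] = 0.14·√84100 + 0.62·√102400 + 0.16·√136900 + 0.08·√48400 = 0.14·290 + 0.62·320 + 0.16·370 + 0.08·220 = 315.8
CE = (315.8)² = 99729.64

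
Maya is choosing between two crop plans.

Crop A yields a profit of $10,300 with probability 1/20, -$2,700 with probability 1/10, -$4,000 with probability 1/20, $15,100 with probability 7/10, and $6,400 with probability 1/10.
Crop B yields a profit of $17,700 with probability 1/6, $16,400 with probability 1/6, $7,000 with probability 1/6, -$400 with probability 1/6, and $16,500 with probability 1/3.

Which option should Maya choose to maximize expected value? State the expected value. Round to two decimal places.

Crop A = 1/20 × 10300 + 1/10 × (-2700) + 1/20 × (-4000) + 7/10 × 15100 + 1/10 × 6400 = 515 − 270 − 200 + 10570 + 640 = 11255
Crop B = 1/6 × 17700 + 1/6 × 16400 + 1/6 × 7000 + 1/6 × (-400) + 1/3 × 16500 = 2950 + 2733.3333 + 1166.6667 − 66.6667 + 5500 = 12283.3333

Crop B ($12,283.33)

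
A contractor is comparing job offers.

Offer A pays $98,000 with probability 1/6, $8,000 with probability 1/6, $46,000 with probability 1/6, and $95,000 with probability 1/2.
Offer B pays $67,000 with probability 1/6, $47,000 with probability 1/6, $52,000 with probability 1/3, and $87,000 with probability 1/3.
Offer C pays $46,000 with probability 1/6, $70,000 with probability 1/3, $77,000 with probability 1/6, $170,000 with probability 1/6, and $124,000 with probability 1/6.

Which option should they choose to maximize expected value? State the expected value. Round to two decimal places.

Offer A = 1/6 × 98000 + 1/6 × 8000 + 1/6 × 46000 + 1/2 × 95000 = 16333.3333 + 1333.3333 + 7666.6667 + 47500 = 72833.3333
Offer B = 1/6 × 67000 + 1/6 × 47000 + 1/3 × 52000 + 1/3 × 87000 = 11166.6667 + 7833.3333 + 17333.3333 + 29000 = 65333.3333
Offer C = 1/6 × 46000 + 1/3 × 70000 + 1/6 × 77000 + 1/6 × 170000 + 1/6 × 124000 = 7666.6667 + 23333.3333 + 12833.3333 + 28333.3333 + 20666.6667 = 92833.3333

Offer C ($92,833.33)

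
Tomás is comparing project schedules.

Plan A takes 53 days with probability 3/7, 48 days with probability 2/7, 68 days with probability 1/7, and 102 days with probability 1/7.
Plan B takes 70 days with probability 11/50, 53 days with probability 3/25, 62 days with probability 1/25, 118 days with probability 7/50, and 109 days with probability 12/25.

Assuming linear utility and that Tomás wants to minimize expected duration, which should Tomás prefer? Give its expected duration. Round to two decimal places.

Plan A (60.71 days)

Plan A = 3/7 × 53 + 2/7 × 48 + 1/7 × 68 + 1/7 × 102 = 22.7143 + 13.7143 + 9.7143 + 14.5714 = 60.7143
Plan B = 11/50 × 70 + 3/25 × 53 + 1/25 × 62 + 7/50 × 118 + 12/25 × 109 = 15.4 + 6.36 + 2.48 + 16.52 + 52.32 = 93.08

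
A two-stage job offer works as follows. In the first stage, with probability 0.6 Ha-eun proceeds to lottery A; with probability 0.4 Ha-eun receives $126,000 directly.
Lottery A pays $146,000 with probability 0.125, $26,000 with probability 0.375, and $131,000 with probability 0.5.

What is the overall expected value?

EV(A) = 0.125 × 146000 + 0.375 × 26000 + 0.5 × 131000 = 18250 + 9750 + 65500 = 93500
Branch B: 126000 (certain)
Overall = 0.6 × 93500 + 0.4 × 126000 = 56100 + 50400 = 106500

$106,500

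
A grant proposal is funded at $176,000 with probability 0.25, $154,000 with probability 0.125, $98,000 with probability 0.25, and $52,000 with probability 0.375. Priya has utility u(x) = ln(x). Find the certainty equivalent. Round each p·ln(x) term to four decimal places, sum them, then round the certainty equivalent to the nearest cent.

E[u] = 0.25·ln(176000) + 0.125·ln(154000) + 0.25·ln(98000) + 0.375·ln(52000) = 3.0196 + 1.4931 + 2.8732 + 4.0721 = 11.4580
CE = e^11.4580 ≈ 94655.57

$94,655.57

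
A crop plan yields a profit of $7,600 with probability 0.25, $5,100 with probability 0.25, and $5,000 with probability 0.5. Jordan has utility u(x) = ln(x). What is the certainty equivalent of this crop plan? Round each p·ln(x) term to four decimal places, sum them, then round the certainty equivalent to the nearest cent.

E[u] = 0.25·ln(7600) + 0.25·ln(5100) + 0.5·ln(5000) = 2.2340 + 2.1342 + 4.2586 = 8.6268
CE = e^8.6268 ≈ 5579.20

$5,579.20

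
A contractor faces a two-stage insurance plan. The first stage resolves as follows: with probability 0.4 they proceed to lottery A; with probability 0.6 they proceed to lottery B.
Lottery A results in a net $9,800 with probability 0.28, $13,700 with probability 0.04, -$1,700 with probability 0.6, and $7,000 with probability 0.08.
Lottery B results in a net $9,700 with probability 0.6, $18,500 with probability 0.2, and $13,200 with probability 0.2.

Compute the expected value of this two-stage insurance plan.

$8,428.80

EV(A) = 0.28 × 9800 + 0.04 × 13700 + 0.6 × (-1700) + 0.08 × 7000 = 2744 + 548 − 1020 + 560 = 2832
EV(B) = 0.6 × 9700 + 0.2 × 18500 + 0.2 × 13200 = 5820 + 3700 + 2640 = 12160
Overall = 0.4 × 2832 + 0.6 × 12160 = 1132.8 + 7296 = 8428.8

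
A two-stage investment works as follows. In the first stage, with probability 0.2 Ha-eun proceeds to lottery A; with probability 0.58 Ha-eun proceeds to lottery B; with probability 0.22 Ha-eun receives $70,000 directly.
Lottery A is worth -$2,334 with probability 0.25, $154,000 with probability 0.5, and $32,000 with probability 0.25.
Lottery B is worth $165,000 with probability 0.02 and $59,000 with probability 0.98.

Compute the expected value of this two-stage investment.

$67,732.90

EV(A) = 0.25 × (-2334) + 0.5 × 154000 + 0.25 × 32000 = -583.5 + 77000 + 8000 = 84416.5
EV(B) = 0.02 × 165000 + 0.98 × 59000 = 3300 + 57820 = 61120
Branch C: 70000 (certain)
Overall = 0.2 × 84416.5 + 0.58 × 61120 + 0.22 × 70000 = 16883.3 + 35449.6 + 15400 = 67732.9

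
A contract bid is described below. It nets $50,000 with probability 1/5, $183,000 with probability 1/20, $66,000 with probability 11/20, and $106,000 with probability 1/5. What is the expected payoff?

EV = 1/5 × 50000 + 1/20 × 183000 + 11/20 × 66000 + 1/5 × 106000 = 10000 + 9150 + 36300 + 21200 = 76650

$76,650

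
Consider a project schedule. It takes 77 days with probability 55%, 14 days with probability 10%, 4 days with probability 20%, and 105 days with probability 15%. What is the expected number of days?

60.3 days

EV = 0.55 × 77 + 0.1 × 14 + 0.2 × 4 + 0.15 × 105 = 42.35 + 1.4 + 0.8 + 15.75 = 60.3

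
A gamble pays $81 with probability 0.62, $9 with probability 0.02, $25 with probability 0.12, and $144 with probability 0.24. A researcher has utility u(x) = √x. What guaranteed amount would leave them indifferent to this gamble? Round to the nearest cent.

E[u] = 0.62·√81 + 0.02·√9 + 0.12·√25 + 0.24·√144 = 0.62·9 + 0.02·3 + 0.12·5 + 0.24·12 = 9.12
CE = (9.12)² = 83.1744

$83.17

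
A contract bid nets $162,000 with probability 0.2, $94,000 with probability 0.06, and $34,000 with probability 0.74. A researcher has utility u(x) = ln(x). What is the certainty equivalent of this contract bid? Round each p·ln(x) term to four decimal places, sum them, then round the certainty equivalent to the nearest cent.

E[u] = 0.2·ln(162000) + 0.06·ln(94000) + 0.74·ln(34000) = 2.3991 + 0.6871 + 7.7212 = 10.8074
CE = e^10.8074 ≈ 49384.90

$49,384.90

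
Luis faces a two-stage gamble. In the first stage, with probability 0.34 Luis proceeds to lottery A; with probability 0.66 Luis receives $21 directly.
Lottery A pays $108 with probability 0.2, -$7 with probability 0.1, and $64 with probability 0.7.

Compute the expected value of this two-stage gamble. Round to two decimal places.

EV(A) = 0.2 × 108 + 0.1 × (-7) + 0.7 × 64 = 21.6 − 0.7 + 44.8 = 65.7
Branch B: 21 (certain)
Overall = 0.34 × 65.7 + 0.66 × 21 = 22.338 + 13.86 = 36.198

$36.20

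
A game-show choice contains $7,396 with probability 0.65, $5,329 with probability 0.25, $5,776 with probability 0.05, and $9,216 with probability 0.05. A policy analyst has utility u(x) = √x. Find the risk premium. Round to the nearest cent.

$41.69

E[u] = 0.65·√7396 + 0.25·√5329 + 0.05·√5776 + 0.05·√9216 = 0.65·86 + 0.25·73 + 0.05·76 + 0.05·96 = 82.75
CE = (82.75)² = 6847.5625
Risk premium = EV − CE = 6889.25 − 6847.5625 = 41.6875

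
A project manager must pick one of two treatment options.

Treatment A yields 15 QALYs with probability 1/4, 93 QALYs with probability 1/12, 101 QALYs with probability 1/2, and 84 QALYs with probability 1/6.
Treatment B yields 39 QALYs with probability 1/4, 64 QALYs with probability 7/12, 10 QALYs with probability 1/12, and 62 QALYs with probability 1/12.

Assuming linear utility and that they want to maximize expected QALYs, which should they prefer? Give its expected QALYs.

Treatment A (76 QALYs)

Treatment A = 1/4 × 15 + 1/12 × 93 + 1/2 × 101 + 1/6 × 84 = 3.75 + 7.75 + 50.5 + 14 = 76
Treatment B = 1/4 × 39 + 7/12 × 64 + 1/12 × 10 + 1/12 × 62 = 9.75 + 37.3333 + 0.8333 + 5.1667 = 53.0833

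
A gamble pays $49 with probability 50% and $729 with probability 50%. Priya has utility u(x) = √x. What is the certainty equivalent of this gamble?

E[u] = 0.5·√49 + 0.5·√729 = 0.5·7 + 0.5·27 = 17
CE = (17)² = 289

$289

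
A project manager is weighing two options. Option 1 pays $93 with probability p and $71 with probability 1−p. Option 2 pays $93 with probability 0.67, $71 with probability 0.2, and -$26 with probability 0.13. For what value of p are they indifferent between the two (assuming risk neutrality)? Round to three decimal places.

p = 0.097

EV(Option 2) = 0.67 × 93 + 0.2 × 71 + 0.13 × (-26) = 62.31 + 14.2 − 3.38 = 73.13
p·93 + (1−p)·71 = 73.13
22p + 71 = 73.13
p = (73.13 − 71) / 22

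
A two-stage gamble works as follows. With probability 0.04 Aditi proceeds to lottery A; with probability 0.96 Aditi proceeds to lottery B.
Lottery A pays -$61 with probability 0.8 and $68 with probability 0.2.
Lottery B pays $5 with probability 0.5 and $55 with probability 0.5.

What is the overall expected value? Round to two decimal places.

$27.39

EV(A) = 0.8 × (-61) + 0.2 × 68 = -48.8 + 13.6 = -35.2
EV(B) = 0.5 × 5 + 0.5 × 55 = 2.5 + 27.5 = 30
Overall = 0.04 × (-35.2) + 0.96 × 30 = -1.408 + 28.8 = 27.392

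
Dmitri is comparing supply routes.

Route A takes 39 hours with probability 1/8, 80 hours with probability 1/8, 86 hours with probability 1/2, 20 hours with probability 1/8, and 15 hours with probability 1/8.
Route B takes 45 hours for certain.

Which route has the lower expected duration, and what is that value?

Route B (45 hours)

Route A = 1/8 × 39 + 1/8 × 80 + 1/2 × 86 + 1/8 × 20 + 1/8 × 15 = 4.875 + 10 + 43 + 2.5 + 1.875 = 62.25
Route B: 45 (certain)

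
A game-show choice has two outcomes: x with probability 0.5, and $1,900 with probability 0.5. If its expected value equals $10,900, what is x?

x = $19,900

0.5·x + 0.5·1900 = 10900
0.5·x = 10900 − 950 = 9950
x = 9950 / 0.5 = 19900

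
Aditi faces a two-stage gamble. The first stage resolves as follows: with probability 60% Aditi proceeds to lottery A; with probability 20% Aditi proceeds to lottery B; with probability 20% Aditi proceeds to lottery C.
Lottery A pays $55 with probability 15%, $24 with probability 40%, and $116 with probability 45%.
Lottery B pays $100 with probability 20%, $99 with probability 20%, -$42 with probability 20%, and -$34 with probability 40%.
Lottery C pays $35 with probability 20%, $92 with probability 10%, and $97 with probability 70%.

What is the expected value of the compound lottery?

EV(A) = 0.15 × 55 + 0.4 × 24 + 0.45 × 116 = 8.25 + 9.6 + 52.2 = 70.05
EV(B) = 0.2 × 100 + 0.2 × 99 + 0.2 × (-42) + 0.4 × (-34) = 20 + 19.8 − 8.4 − 13.6 = 17.8
EV(C) = 0.2 × 35 + 0.1 × 92 + 0.7 × 97 = 7 + 9.2 + 67.9 = 84.1
Overall = 0.6 × 70.05 + 0.2 × 17.8 + 0.2 × 84.1 = 42.03 + 3.56 + 16.82 = 62.41

$62.41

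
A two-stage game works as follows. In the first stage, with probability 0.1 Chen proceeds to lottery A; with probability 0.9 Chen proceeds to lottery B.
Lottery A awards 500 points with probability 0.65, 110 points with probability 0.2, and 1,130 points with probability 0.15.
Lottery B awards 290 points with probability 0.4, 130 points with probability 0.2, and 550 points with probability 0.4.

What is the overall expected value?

EV(A) = 0.65 × 500 + 0.2 × 110 + 0.15 × 1130 = 325 + 22 + 169.5 = 516.5
EV(B) = 0.4 × 290 + 0.2 × 130 + 0.4 × 550 = 116 + 26 + 220 = 362
Overall = 0.1 × 516.5 + 0.9 × 362 = 51.65 + 325.8 = 377.45

377.45 points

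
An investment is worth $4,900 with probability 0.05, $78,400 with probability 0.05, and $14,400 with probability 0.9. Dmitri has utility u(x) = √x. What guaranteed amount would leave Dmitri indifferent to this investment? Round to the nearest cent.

$15,750.25

E[u] = 0.05·√4900 + 0.05·√78400 + 0.9·√14400 = 0.05·70 + 0.05·280 + 0.9·120 = 125.5
CE = (125.5)² = 15750.25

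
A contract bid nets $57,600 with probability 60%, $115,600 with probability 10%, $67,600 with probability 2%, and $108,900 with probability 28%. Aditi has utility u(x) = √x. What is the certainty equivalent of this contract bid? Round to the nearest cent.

E[u] = 0.6·√57600 + 0.1·√115600 + 0.02·√67600 + 0.28·√108900 = 0.6·240 + 0.1·340 + 0.02·260 + 0.28·330 = 275.6
CE = (275.6)² = 75955.36

$75,955.36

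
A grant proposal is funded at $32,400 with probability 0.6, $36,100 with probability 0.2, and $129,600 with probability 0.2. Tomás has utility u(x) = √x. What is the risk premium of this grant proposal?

$5,056

E[u] = 0.6·√32400 + 0.2·√36100 + 0.2·√129600 = 0.6·180 + 0.2·190 + 0.2·360 = 218
CE = (218)² = 47524
Risk premium = EV − CE = 52580 − 47524 = 5056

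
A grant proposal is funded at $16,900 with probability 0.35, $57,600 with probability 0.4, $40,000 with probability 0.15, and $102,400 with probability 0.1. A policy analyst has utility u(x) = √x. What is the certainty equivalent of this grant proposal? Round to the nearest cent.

$41,412.25

E[u] = 0.35·√16900 + 0.4·√57600 + 0.15·√40000 + 0.1·√102400 = 0.35·130 + 0.4·240 + 0.15·200 + 0.1·320 = 203.5
CE = (203.5)² = 41412.25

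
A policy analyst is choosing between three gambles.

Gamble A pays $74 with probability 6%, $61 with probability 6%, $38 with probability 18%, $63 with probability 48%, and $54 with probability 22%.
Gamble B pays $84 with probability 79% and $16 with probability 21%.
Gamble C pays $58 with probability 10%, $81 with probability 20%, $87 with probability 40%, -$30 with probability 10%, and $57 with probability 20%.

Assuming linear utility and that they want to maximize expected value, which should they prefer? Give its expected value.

Gamble A = 0.06 × 74 + 0.06 × 61 + 0.18 × 38 + 0.48 × 63 + 0.22 × 54 = 4.44 + 3.66 + 6.84 + 30.24 + 11.88 = 57.06
Gamble B = 0.79 × 84 + 0.21 × 16 = 66.36 + 3.36 = 69.72
Gamble C = 0.1 × 58 + 0.2 × 81 + 0.4 × 87 + 0.1 × (-30) + 0.2 × 57 = 5.8 + 16.2 + 34.8 − 3 + 11.4 = 65.2

Gamble B ($69.72)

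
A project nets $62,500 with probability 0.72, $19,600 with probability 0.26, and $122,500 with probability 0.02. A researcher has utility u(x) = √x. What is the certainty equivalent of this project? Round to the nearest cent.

$49,907.56

E[u] = 0.72·√62500 + 0.26·√19600 + 0.02·√122500 = 0.72·250 + 0.26·140 + 0.02·350 = 223.4
CE = (223.4)² = 49907.56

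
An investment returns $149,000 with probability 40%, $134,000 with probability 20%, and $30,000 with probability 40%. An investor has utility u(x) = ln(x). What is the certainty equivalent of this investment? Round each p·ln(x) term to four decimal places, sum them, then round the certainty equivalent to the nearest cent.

E[u] = 0.4·ln(149000) + 0.2·ln(134000) + 0.4·ln(30000) = 4.7647 + 2.3611 + 4.1236 = 11.2494
CE = e^11.2494 ≈ 76833.81

$76,833.81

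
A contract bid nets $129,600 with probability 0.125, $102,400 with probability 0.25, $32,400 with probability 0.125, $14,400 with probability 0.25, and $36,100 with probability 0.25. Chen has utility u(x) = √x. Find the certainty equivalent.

$50,625

E[u] = 0.125·√129600 + 0.25·√102400 + 0.125·√32400 + 0.25·√14400 + 0.25·√36100 = 0.125·360 + 0.25·320 + 0.125·180 + 0.25·120 + 0.25·190 = 225
CE = (225)² = 50625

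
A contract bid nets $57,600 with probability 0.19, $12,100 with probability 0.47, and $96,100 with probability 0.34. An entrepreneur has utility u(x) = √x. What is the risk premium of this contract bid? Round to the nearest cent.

E[u] = 0.19·√57600 + 0.47·√12100 + 0.34·√96100 = 0.19·240 + 0.47·110 + 0.34·310 = 202.7
CE = (202.7)² = 41087.29
Risk premium = EV − CE = 49305 − 41087.29 = 8217.71

$8,217.71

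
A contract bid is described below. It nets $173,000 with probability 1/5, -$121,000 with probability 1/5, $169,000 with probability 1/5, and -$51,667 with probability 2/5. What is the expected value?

EV = 1/5 × 173000 + 1/5 × (-121000) + 1/5 × 169000 + 2/5 × (-51667) = 34600 − 24200 + 33800 − 20666.8 = 23533.2

$23,533.20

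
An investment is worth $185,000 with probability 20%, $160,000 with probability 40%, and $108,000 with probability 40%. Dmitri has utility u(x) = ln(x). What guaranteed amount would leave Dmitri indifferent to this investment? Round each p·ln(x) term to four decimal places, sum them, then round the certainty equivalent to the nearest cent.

$140,758.37

E[u] = 0.2·ln(185000) + 0.4·ln(160000) + 0.4·ln(108000) = 2.4256 + 4.7932 + 4.6360 = 11.8548
CE = e^11.8548 ≈ 140758.37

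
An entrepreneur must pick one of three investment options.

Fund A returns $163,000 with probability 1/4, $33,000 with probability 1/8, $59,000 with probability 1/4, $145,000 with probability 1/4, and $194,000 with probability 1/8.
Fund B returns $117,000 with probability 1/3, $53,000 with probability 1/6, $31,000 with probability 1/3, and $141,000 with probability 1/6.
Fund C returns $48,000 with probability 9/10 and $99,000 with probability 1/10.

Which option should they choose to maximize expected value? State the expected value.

Fund A = 1/4 × 163000 + 1/8 × 33000 + 1/4 × 59000 + 1/4 × 145000 + 1/8 × 194000 = 40750 + 4125 + 14750 + 36250 + 24250 = 120125
Fund B = 1/3 × 117000 + 1/6 × 53000 + 1/3 × 31000 + 1/6 × 141000 = 39000 + 8833.3333 + 10333.3333 + 23500 = 81666.6667
Fund C = 9/10 × 48000 + 1/10 × 99000 = 43200 + 9900 = 53100

Fund A ($120,125)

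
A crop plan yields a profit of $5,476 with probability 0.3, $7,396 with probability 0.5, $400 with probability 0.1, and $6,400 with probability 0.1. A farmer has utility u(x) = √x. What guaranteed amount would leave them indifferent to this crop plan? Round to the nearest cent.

E[u] = 0.3·√5476 + 0.5·√7396 + 0.1·√400 + 0.1·√6400 = 0.3·74 + 0.5·86 + 0.1·20 + 0.1·80 = 75.2
CE = (75.2)² = 5655.04

$5,655.04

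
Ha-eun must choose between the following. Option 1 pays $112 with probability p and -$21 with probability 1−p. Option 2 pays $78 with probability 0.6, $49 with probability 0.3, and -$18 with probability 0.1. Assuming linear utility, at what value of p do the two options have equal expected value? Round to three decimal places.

p = 0.607

EV(Option 2) = 0.6 × 78 + 0.3 × 49 + 0.1 × (-18) = 46.8 + 14.7 − 1.8 = 59.7
p·112 + (1−p)·(-21) = 59.7
133p − 21 = 59.7
p = (59.7 + 21) / 133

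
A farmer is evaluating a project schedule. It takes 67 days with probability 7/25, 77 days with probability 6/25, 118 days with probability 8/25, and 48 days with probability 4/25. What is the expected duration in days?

EV = 7/25 × 67 + 6/25 × 77 + 8/25 × 118 + 4/25 × 48 = 18.76 + 18.48 + 37.76 + 7.68 = 82.68

82.68 days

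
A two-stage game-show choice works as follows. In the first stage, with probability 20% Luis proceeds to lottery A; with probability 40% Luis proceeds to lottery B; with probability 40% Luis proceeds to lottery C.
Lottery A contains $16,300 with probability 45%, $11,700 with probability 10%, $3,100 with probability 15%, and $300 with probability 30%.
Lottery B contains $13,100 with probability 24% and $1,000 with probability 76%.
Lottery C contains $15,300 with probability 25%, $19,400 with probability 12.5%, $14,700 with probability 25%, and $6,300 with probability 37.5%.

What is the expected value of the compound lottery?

$8,288.60

EV(A) = 0.45 × 16300 + 0.1 × 11700 + 0.15 × 3100 + 0.3 × 300 = 7335 + 1170 + 465 + 90 = 9060
EV(B) = 0.24 × 13100 + 0.76 × 1000 = 3144 + 760 = 3904
EV(C) = 0.25 × 15300 + 0.125 × 19400 + 0.25 × 14700 + 0.375 × 6300 = 3825 + 2425 + 3675 + 2362.5 = 12287.5
Overall = 0.2 × 9060 + 0.4 × 3904 + 0.4 × 12287.5 = 1812 + 1561.6 + 4915 = 8288.6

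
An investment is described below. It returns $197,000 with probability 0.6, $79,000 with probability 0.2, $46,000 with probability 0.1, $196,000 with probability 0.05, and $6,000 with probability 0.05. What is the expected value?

$148,700

EV = 0.6 × 197000 + 0.2 × 79000 + 0.1 × 46000 + 0.05 × 196000 + 0.05 × 6000 = 118200 + 15800 + 4600 + 9800 + 300 = 148700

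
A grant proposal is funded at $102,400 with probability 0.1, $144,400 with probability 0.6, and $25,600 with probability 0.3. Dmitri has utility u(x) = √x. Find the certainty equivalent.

$94,864

E[u] = 0.1·√102400 + 0.6·√144400 + 0.3·√25600 = 0.1·320 + 0.6·380 + 0.3·160 = 308
CE = (308)² = 94864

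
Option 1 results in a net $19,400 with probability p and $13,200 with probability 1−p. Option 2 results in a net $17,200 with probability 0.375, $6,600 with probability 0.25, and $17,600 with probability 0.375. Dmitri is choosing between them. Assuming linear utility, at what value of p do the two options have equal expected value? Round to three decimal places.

EV(Option 2) = 0.375 × 17200 + 0.25 × 6600 + 0.375 × 17600 = 6450 + 1650 + 6600 = 14700
p·19400 + (1−p)·13200 = 14700
6200p + 13200 = 14700
p = (14700 − 13200) / 6200

p = 0.242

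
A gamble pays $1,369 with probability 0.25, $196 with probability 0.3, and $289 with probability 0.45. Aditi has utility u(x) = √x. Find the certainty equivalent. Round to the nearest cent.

E[u] = 0.25·√1369 + 0.3·√196 + 0.45·√289 = 0.25·37 + 0.3·14 + 0.45·17 = 21.1
CE = (21.1)² = 445.21

$445.21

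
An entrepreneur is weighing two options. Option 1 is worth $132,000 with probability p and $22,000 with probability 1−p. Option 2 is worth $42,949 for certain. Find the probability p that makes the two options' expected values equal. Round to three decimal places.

p = 0.190

p·132000 + (1−p)·22000 = 42949
110000p + 22000 = 42949
p = (42949 − 22000) / 110000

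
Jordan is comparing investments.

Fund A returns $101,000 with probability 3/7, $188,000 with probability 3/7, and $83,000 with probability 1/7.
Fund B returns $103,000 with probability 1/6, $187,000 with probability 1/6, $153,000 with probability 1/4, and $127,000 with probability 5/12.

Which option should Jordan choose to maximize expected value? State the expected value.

Fund B ($139,500)

Fund A = 3/7 × 101000 + 3/7 × 188000 + 1/7 × 83000 = 43285.7143 + 80571.4286 + 11857.1429 = 135714.2857
Fund B = 1/6 × 103000 + 1/6 × 187000 + 1/4 × 153000 + 5/12 × 127000 = 17166.6667 + 31166.6667 + 38250 + 52916.6667 = 139500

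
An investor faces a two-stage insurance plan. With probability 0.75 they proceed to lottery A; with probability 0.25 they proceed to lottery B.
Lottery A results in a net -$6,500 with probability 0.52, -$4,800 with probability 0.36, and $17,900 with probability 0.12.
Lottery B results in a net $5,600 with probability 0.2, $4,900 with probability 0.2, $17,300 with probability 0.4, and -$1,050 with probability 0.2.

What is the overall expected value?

EV(A) = 0.52 × (-6500) + 0.36 × (-4800) + 0.12 × 17900 = -3380 − 1728 + 2148 = -2960
EV(B) = 0.2 × 5600 + 0.2 × 4900 + 0.4 × 17300 + 0.2 × (-1050) = 1120 + 980 + 6920 − 210 = 8810
Overall = 0.75 × (-2960) + 0.25 × 8810 = -2220 + 2202.5 = -17.5

-$17.50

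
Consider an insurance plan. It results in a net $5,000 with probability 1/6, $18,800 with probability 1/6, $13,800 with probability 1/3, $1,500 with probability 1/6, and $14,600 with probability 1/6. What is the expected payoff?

EV = 1/6 × 5000 + 1/6 × 18800 + 1/3 × 13800 + 1/6 × 1500 + 1/6 × 14600 = 833.3333 + 3133.3333 + 4600 + 250 + 2433.3333 = 11250

$11,250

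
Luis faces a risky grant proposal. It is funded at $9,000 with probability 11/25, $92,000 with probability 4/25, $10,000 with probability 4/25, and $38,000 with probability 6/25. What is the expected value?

$29,400

EV = 11/25 × 9000 + 4/25 × 92000 + 4/25 × 10000 + 6/25 × 38000 = 3960 + 14720 + 1600 + 9120 = 29400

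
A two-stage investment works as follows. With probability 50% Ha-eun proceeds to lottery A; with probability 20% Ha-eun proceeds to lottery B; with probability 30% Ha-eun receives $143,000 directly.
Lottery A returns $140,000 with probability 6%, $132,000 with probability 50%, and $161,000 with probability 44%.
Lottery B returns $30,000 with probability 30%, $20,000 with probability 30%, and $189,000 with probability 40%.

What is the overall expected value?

EV(A) = 0.06 × 140000 + 0.5 × 132000 + 0.44 × 161000 = 8400 + 66000 + 70840 = 145240
EV(B) = 0.3 × 30000 + 0.3 × 20000 + 0.4 × 189000 = 9000 + 6000 + 75600 = 90600
Branch C: 143000 (certain)
Overall = 0.5 × 145240 + 0.2 × 90600 + 0.3 × 143000 = 72620 + 18120 + 42900 = 133640

$133,640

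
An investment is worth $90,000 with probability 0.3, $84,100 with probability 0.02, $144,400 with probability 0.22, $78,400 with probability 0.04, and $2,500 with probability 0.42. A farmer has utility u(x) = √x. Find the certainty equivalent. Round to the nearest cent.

$44,774.56

E[u] = 0.3·√90000 + 0.02·√84100 + 0.22·√144400 + 0.04·√78400 + 0.42·√2500 = 0.3·300 + 0.02·290 + 0.22·380 + 0.04·280 + 0.42·50 = 211.6
CE = (211.6)² = 44774.56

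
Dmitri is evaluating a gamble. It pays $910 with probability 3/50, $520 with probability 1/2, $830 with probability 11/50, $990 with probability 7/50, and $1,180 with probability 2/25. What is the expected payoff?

EV = 3/50 × 910 + 1/2 × 520 + 11/50 × 830 + 7/50 × 990 + 2/25 × 1180 = 54.6 + 260 + 182.6 + 138.6 + 94.4 = 730.2

$730.20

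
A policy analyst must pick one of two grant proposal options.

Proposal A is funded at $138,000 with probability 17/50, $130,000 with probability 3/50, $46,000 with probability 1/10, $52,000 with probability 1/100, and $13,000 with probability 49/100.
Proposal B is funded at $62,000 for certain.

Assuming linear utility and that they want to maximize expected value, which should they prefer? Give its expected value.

Proposal A = 17/50 × 138000 + 3/50 × 130000 + 1/10 × 46000 + 1/100 × 52000 + 49/100 × 13000 = 46920 + 7800 + 4600 + 520 + 6370 = 66210
Proposal B: 62000 (certain)

Proposal A ($66,210)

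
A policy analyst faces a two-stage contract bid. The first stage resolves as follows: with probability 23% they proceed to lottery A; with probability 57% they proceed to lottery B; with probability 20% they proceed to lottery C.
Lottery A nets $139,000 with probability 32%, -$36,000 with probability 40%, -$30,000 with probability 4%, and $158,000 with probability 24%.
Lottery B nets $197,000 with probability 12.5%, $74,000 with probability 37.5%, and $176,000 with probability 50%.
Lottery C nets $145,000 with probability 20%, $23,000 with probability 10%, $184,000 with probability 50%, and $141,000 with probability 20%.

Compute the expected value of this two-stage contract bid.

$125,677.75

EV(A) = 0.32 × 139000 + 0.4 × (-36000) + 0.04 × (-30000) + 0.24 × 158000 = 44480 − 14400 − 1200 + 37920 = 66800
EV(B) = 0.125 × 197000 + 0.375 × 74000 + 0.5 × 176000 = 24625 + 27750 + 88000 = 140375
EV(C) = 0.2 × 145000 + 0.1 × 23000 + 0.5 × 184000 + 0.2 × 141000 = 29000 + 2300 + 92000 + 28200 = 151500
Overall = 0.23 × 66800 + 0.57 × 140375 + 0.2 × 151500 = 15364 + 80013.75 + 30300 = 125677.75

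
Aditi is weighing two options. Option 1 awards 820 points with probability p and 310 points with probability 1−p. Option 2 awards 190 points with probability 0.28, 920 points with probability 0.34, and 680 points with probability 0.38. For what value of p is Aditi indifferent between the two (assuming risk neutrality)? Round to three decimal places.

p = 0.616

EV(Option 2) = 0.28 × 190 + 0.34 × 920 + 0.38 × 680 = 53.2 + 312.8 + 258.4 = 624.4
p·820 + (1−p)·310 = 624.4
510p + 310 = 624.4
p = (624.4 − 310) / 510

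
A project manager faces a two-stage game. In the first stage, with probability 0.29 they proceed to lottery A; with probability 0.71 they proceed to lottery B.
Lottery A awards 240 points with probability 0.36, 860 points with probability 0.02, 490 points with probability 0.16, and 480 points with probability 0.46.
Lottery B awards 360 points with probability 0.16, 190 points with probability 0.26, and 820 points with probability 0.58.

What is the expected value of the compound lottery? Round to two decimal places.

EV(A) = 0.36 × 240 + 0.02 × 860 + 0.16 × 490 + 0.46 × 480 = 86.4 + 17.2 + 78.4 + 220.8 = 402.8
EV(B) = 0.16 × 360 + 0.26 × 190 + 0.58 × 820 = 57.6 + 49.4 + 475.6 = 582.6
Overall = 0.29 × 402.8 + 0.71 × 582.6 = 116.812 + 413.646 = 530.458

530.46 points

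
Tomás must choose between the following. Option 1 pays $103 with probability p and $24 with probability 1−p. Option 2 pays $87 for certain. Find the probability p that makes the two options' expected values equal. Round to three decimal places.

p = 0.797

p·103 + (1−p)·24 = 87
79p + 24 = 87
p = (87 − 24) / 79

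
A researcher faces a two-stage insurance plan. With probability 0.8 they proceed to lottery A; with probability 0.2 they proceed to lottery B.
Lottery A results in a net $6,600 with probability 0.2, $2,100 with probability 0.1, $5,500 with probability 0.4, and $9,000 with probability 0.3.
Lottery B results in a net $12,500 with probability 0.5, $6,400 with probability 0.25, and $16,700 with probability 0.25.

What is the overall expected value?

EV(A) = 0.2 × 6600 + 0.1 × 2100 + 0.4 × 5500 + 0.3 × 9000 = 1320 + 210 + 2200 + 2700 = 6430
EV(B) = 0.5 × 12500 + 0.25 × 6400 + 0.25 × 16700 = 6250 + 1600 + 4175 = 12025
Overall = 0.8 × 6430 + 0.2 × 12025 = 5144 + 2405 = 7549

$7,549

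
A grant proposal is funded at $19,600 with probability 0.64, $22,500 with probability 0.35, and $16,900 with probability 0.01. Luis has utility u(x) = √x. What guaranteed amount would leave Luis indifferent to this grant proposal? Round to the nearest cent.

E[u] = 0.64·√19600 + 0.35·√22500 + 0.01·√16900 = 0.64·140 + 0.35·150 + 0.01·130 = 143.4
CE = (143.4)² = 20563.56

$20,563.56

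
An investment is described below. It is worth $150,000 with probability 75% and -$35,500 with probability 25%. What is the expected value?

EV = 0.75 × 150000 + 0.25 × (-35500) = 112500 − 8875 = 103625

$103,625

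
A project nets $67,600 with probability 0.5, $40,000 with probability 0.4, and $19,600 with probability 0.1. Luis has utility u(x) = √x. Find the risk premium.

E[u] = 0.5·√67600 + 0.4·√40000 + 0.1·√19600 = 0.5·260 + 0.4·200 + 0.1·140 = 224
CE = (224)² = 50176
Risk premium = EV − CE = 51760 − 50176 = 1584

$1,584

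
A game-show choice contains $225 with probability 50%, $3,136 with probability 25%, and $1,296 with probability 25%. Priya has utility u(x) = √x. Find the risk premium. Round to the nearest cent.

E[u] = 0.5·√225 + 0.25·√3136 + 0.25·√1296 = 0.5·15 + 0.25·56 + 0.25·36 = 30.5
CE = (30.5)² = 930.25
Risk premium = EV − CE = 1220.5 − 930.25 = 290.25

$290.25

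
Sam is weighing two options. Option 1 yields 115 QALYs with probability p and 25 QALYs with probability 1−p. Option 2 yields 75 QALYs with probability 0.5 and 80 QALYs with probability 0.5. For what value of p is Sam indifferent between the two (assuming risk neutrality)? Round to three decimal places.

p = 0.583

EV(Option 2) = 0.5 × 75 + 0.5 × 80 = 37.5 + 40 = 77.5
p·115 + (1−p)·25 = 77.5
90p + 25 = 77.5
p = (77.5 − 25) / 90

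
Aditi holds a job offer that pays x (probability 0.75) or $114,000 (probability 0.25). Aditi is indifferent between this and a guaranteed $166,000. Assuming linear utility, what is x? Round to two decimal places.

x = $183,333.33

0.75·x + 0.25·114000 = 166000
0.75·x = 166000 − 28500 = 137500
x = 137500 / 0.75 = 183333.3333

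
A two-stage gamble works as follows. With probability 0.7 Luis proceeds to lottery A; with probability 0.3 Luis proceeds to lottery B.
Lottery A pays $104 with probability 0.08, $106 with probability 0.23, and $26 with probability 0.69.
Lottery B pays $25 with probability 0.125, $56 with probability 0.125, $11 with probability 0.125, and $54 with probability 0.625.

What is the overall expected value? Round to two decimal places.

$49.02

EV(A) = 0.08 × 104 + 0.23 × 106 + 0.69 × 26 = 8.32 + 24.38 + 17.94 = 50.64
EV(B) = 0.125 × 25 + 0.125 × 56 + 0.125 × 11 + 0.625 × 54 = 3.125 + 7 + 1.375 + 33.75 = 45.25
Overall = 0.7 × 50.64 + 0.3 × 45.25 = 35.448 + 13.575 = 49.023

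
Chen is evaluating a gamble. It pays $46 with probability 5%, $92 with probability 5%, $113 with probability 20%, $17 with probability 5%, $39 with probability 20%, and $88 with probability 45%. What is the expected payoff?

$77.75

EV = 0.05 × 46 + 0.05 × 92 + 0.2 × 113 + 0.05 × 17 + 0.2 × 39 + 0.45 × 88 = 2.3 + 4.6 + 22.6 + 0.85 + 7.8 + 39.6 = 77.75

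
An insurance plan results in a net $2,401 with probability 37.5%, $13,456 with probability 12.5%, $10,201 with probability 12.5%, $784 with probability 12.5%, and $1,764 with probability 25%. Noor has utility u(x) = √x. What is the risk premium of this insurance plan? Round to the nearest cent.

$856.25

E[u] = 0.375·√2401 + 0.125·√13456 + 0.125·√10201 + 0.125·√784 + 0.25·√1764 = 0.375·49 + 0.125·116 + 0.125·101 + 0.125·28 + 0.25·42 = 59.5
CE = (59.5)² = 3540.25
Risk premium = EV − CE = 4396.5 − 3540.25 = 856.25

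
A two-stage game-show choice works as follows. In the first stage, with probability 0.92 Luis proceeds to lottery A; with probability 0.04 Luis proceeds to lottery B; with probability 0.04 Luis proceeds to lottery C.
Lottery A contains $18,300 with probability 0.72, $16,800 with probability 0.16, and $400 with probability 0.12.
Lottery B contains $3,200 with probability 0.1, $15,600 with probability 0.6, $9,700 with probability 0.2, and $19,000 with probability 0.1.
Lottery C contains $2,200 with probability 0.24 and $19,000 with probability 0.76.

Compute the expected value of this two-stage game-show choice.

EV(A) = 0.72 × 18300 + 0.16 × 16800 + 0.12 × 400 = 13176 + 2688 + 48 = 15912
EV(B) = 0.1 × 3200 + 0.6 × 15600 + 0.2 × 9700 + 0.1 × 19000 = 320 + 9360 + 1940 + 1900 = 13520
EV(C) = 0.24 × 2200 + 0.76 × 19000 = 528 + 14440 = 14968
Overall = 0.92 × 15912 + 0.04 × 13520 + 0.04 × 14968 = 14639.04 + 540.8 + 598.72 = 15778.56

$15,778.56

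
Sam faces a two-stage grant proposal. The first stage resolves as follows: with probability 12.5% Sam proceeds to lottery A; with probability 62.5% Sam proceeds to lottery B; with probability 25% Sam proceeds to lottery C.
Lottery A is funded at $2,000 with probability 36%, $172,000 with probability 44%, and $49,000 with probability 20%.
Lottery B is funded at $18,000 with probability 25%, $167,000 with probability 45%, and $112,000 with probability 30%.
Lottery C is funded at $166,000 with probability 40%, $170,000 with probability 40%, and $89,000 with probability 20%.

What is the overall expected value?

EV(A) = 0.36 × 2000 + 0.44 × 172000 + 0.2 × 49000 = 720 + 75680 + 9800 = 86200
EV(B) = 0.25 × 18000 + 0.45 × 167000 + 0.3 × 112000 = 4500 + 75150 + 33600 = 113250
EV(C) = 0.4 × 166000 + 0.4 × 170000 + 0.2 × 89000 = 66400 + 68000 + 17800 = 152200
Overall = 0.125 × 86200 + 0.625 × 113250 + 0.25 × 152200 = 10775 + 70781.25 + 38050 = 119606.25

$119,606.25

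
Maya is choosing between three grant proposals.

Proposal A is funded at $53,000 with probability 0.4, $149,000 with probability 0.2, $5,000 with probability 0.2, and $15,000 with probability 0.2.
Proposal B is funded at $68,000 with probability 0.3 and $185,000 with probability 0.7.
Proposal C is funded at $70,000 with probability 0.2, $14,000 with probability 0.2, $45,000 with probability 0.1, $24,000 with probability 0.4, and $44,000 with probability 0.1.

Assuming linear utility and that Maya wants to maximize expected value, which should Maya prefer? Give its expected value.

Proposal A = 0.4 × 53000 + 0.2 × 149000 + 0.2 × 5000 + 0.2 × 15000 = 21200 + 29800 + 1000 + 3000 = 55000
Proposal B = 0.3 × 68000 + 0.7 × 185000 = 20400 + 129500 = 149900
Proposal C = 0.2 × 70000 + 0.2 × 14000 + 0.1 × 45000 + 0.4 × 24000 + 0.1 × 44000 = 14000 + 2800 + 4500 + 9600 + 4400 = 35300

Proposal B ($149,900)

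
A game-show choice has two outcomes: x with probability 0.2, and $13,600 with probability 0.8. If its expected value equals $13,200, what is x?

0.2·x + 0.8·13600 = 13200
0.2·x = 13200 − 10880 = 2320
x = 2320 / 0.2 = 11600

x = $11,600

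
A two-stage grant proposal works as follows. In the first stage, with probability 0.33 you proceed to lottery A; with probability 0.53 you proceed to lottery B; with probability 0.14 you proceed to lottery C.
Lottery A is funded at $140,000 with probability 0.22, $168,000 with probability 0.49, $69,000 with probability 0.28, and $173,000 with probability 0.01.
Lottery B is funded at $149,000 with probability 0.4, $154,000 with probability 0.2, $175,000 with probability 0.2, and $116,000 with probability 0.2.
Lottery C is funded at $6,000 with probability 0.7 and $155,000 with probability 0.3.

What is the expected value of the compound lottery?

EV(A) = 0.22 × 140000 + 0.49 × 168000 + 0.28 × 69000 + 0.01 × 173000 = 30800 + 82320 + 19320 + 1730 = 134170
EV(B) = 0.4 × 149000 + 0.2 × 154000 + 0.2 × 175000 + 0.2 × 116000 = 59600 + 30800 + 35000 + 23200 = 148600
EV(C) = 0.7 × 6000 + 0.3 × 155000 = 4200 + 46500 = 50700
Overall = 0.33 × 134170 + 0.53 × 148600 + 0.14 × 50700 = 44276.1 + 78758 + 7098 = 130132.1

$130,132.10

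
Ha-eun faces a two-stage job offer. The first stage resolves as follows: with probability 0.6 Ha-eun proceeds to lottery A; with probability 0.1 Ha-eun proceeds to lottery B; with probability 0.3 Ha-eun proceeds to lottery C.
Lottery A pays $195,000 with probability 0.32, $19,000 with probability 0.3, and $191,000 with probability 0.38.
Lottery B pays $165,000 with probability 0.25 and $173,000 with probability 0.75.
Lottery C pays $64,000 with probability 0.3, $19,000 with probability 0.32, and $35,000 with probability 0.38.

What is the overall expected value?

EV(A) = 0.32 × 195000 + 0.3 × 19000 + 0.38 × 191000 = 62400 + 5700 + 72580 = 140680
EV(B) = 0.25 × 165000 + 0.75 × 173000 = 41250 + 129750 = 171000
EV(C) = 0.3 × 64000 + 0.32 × 19000 + 0.38 × 35000 = 19200 + 6080 + 13300 = 38580
Overall = 0.6 × 140680 + 0.1 × 171000 + 0.3 × 38580 = 84408 + 17100 + 11574 = 113082

$113,082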